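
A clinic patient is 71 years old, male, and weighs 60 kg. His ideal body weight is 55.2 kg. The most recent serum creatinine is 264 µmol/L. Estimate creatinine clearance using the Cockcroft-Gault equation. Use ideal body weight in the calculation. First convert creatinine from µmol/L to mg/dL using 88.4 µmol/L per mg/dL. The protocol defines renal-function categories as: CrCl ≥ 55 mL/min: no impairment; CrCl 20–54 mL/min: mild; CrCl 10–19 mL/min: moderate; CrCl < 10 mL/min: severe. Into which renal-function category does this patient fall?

moderate

SCr = 264 / 88.4 = 2.986 mg/dL
CrCl = (140 − 71) × 55.2 / (72 × 2.986) = 3808.8 / 214.99 ≈ 17.7 mL/min
18 mL/min falls in the 'moderate' range.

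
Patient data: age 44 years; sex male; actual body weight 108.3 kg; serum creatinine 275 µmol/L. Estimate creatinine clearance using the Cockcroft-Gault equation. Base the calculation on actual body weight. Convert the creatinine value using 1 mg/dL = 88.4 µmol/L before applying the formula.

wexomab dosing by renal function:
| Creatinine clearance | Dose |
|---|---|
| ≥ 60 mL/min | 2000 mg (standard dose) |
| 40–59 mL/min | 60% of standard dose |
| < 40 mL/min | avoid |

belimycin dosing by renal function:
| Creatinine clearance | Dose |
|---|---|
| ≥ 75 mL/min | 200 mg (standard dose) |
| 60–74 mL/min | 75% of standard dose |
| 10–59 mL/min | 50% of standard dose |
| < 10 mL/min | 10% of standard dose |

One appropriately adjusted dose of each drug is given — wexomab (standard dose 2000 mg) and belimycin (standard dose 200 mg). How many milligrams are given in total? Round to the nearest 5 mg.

SCr = 275 / 88.4 = 3.111 mg/dL
CrCl = (140 − 44) × 108.3 / (72 × 3.111) = 10396.8 / 223.99 ≈ 46.4 mL/min
CrCl ≈ 46 mL/min.
wexomab: 40–59 mL/min → 60% of 2000 mg = 1200 mg.
belimycin: 10–59 mL/min → 50% of 200 mg = 100 mg.
Total = 1200 + 100 = 1300 mg.

1300 mg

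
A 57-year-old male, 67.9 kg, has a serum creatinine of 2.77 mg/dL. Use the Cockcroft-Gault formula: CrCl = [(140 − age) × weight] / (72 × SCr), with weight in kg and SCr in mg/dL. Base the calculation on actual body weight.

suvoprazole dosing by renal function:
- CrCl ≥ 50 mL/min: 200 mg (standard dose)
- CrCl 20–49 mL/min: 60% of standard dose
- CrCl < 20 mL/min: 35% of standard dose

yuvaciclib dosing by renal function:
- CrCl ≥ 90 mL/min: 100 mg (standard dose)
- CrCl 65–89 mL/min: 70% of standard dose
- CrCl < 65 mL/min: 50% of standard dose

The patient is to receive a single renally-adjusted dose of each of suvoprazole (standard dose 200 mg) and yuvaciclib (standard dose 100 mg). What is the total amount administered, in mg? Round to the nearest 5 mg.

CrCl = (140 − 57) × 67.9 / (72 × 2.77) = 5635.7 / 199.44 ≈ 28.3 mL/min
CrCl ≈ 28 mL/min.
suvoprazole: 20–49 mL/min → 60% of 200 mg = 120 mg.
yuvaciclib: < 65 mL/min → 50% of 100 mg = 50 mg.
Total = 120 + 50 = 170 mg.

170 mg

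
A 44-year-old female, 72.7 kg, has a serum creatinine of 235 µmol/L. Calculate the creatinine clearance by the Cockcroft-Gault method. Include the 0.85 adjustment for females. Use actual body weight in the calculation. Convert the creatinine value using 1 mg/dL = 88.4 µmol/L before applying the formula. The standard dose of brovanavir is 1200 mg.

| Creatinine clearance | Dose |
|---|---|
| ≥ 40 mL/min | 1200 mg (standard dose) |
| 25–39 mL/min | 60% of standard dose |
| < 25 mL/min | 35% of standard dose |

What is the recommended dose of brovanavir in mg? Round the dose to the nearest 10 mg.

720 mg

SCr = 235 / 88.4 = 2.658 mg/dL
CrCl = (140 − 44) × 72.7 / (72 × 2.658) × 0.85 = 6979.2 / 191.38 × 0.85 ≈ 31.0 mL/min
CrCl ≈ 31 mL/min → bracket 25–39 mL/min.
60% of 1200 mg = 720 mg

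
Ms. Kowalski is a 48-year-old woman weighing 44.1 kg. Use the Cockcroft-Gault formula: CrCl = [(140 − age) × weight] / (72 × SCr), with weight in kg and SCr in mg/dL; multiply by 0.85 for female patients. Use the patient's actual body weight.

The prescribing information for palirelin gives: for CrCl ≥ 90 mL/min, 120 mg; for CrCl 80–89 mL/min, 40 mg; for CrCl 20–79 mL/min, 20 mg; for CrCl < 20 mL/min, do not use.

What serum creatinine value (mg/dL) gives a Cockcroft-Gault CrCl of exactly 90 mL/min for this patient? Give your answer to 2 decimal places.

0.53 mg/dL

Standard dose requires CrCl ≥ 90 mL/min.
Set (140 − 48) × 44.1 × 0.85 / (72 × SCr) = 90
SCr = (140 − 48) × 44.1 × 0.85 / (72 × 90) = 0.532 mg/dL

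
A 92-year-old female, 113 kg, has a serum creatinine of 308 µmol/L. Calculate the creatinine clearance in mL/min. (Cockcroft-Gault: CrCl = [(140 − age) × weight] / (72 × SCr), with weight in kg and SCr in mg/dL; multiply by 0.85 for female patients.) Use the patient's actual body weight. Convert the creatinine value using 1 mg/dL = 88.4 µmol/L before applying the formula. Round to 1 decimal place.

SCr = 308 / 88.4 = 3.484 mg/dL
CrCl = (140 − 92) × 113 / (72 × 3.484) × 0.85 = 5424.0 / 250.85 × 0.85 ≈ 18.4 mL/min

18.4 mL/min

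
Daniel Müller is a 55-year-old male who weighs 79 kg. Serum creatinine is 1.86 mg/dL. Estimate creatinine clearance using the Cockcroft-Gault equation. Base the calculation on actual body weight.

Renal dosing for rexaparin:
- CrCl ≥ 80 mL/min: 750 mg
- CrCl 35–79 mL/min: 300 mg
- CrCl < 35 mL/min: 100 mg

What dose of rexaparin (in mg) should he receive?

300 mg

CrCl = (140 − 55) × 79 / (72 × 1.86) = 6715.0 / 133.92 ≈ 50.1 mL/min
CrCl ≈ 50 mL/min → bracket 35–79 mL/min.
Dose for this bracket: 300 mg.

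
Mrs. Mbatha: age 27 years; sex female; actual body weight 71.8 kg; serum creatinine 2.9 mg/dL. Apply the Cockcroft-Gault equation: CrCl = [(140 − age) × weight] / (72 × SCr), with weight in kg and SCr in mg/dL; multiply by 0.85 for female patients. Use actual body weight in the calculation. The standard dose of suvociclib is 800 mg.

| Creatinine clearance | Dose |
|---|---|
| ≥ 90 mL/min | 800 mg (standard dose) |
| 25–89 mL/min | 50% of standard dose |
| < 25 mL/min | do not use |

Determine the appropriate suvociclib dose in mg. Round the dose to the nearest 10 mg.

400 mg

CrCl = (140 − 27) × 71.8 / (72 × 2.9) × 0.85 = 8113.4 / 208.80 × 0.85 ≈ 33.0 mL/min
CrCl ≈ 33 mL/min → bracket 25–89 mL/min.
50% of 800 mg = 400 mg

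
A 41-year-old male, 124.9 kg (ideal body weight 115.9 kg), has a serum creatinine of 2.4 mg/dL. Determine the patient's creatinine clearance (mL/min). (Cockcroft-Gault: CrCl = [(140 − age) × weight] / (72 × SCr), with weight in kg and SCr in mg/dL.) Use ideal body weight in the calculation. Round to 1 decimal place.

66.4 mL/min

CrCl = (140 − 41) × 115.9 / (72 × 2.4) = 11474.1 / 172.80 ≈ 66.4 mL/min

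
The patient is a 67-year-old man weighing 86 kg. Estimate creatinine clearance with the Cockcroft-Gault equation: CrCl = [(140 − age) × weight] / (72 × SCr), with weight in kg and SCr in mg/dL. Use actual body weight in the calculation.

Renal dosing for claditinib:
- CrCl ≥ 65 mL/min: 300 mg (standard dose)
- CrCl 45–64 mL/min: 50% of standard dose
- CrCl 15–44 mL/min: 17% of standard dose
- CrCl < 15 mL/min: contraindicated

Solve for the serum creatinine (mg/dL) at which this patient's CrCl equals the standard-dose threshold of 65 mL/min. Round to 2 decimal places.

Standard dose requires CrCl ≥ 65 mL/min.
Set (140 − 67) × 86 / (72 × SCr) = 65
SCr = (140 − 67) × 86 / (72 × 65) = 1.341 mg/dL

1.34 mg/dL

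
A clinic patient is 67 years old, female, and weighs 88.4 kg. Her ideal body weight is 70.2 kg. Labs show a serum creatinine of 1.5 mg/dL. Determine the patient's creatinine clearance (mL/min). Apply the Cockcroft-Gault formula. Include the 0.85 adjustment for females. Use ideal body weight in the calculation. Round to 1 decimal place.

CrCl = (140 − 67) × 70.2 / (72 × 1.5) × 0.85 = 5124.6 / 108.00 × 0.85 ≈ 40.3 mL/min

40.3 mL/min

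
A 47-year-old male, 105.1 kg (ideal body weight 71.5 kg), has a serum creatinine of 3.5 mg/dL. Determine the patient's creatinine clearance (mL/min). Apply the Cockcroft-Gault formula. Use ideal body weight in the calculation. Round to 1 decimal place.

26.4 mL/min

CrCl = (140 − 47) × 71.5 / (72 × 3.5) = 6649.5 / 252.00 ≈ 26.4 mL/min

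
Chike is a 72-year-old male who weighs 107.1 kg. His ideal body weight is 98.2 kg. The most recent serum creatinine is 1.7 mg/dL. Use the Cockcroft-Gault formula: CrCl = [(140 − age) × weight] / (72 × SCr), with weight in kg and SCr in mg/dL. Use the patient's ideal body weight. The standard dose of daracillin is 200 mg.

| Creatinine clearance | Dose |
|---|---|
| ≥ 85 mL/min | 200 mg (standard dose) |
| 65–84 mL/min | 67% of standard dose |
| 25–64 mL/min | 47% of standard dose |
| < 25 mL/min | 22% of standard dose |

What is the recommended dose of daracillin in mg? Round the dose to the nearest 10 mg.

90 mg

CrCl = (140 − 72) × 98.2 / (72 × 1.7) = 6677.6 / 122.40 ≈ 54.6 mL/min
CrCl ≈ 55 mL/min → bracket 25–64 mL/min.
47% of 200 mg = 94 mg → 90 mg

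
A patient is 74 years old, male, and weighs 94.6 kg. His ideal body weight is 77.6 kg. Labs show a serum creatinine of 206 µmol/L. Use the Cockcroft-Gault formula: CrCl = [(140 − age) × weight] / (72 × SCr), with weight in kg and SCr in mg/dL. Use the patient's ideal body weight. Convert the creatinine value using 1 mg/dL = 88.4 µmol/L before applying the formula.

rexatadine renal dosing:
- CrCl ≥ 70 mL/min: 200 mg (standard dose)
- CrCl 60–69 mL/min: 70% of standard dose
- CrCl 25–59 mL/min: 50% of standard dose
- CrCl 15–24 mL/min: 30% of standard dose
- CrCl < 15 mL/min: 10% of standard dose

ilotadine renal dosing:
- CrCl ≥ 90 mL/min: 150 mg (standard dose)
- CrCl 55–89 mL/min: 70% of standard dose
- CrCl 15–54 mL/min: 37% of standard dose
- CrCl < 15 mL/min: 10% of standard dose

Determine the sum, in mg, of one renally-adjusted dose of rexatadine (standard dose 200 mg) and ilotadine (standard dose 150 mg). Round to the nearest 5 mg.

155 mg

SCr = 206 / 88.4 = 2.33 mg/dL
CrCl = (140 − 74) × 77.6 / (72 × 2.33) = 5121.6 / 167.76 ≈ 30.5 mL/min
CrCl ≈ 31 mL/min.
rexatadine: 25–59 mL/min → 50% of 200 mg = 100 mg.
ilotadine: 15–54 mL/min → 37% of 150 mg = 55.5 mg.
Total = 100 + 55.5 = 155.5 mg.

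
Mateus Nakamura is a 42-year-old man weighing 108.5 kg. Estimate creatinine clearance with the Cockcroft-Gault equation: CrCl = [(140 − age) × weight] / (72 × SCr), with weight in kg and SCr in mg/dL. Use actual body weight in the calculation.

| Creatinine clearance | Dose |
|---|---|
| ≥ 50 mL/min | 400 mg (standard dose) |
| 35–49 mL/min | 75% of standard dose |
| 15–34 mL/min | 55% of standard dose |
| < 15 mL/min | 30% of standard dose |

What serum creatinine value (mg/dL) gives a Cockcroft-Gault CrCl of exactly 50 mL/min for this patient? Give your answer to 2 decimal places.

Standard dose requires CrCl ≥ 50 mL/min.
Set (140 − 42) × 108.5 / (72 × SCr) = 50
SCr = (140 − 42) × 108.5 / (72 × 50) = 2.954 mg/dL

2.95 mg/dL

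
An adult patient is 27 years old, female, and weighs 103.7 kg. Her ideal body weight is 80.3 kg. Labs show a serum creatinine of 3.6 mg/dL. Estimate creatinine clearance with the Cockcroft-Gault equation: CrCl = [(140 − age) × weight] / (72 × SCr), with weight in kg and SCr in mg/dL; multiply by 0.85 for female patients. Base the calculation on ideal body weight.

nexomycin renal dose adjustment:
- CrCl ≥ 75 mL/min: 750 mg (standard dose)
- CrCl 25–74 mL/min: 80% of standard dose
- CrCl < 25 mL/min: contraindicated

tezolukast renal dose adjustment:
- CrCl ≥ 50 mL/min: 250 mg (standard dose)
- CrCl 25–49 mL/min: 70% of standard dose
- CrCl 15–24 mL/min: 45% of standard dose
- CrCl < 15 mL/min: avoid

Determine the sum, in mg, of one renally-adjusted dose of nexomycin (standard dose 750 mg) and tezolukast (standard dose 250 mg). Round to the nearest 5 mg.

775 mg

CrCl = (140 − 27) × 80.3 / (72 × 3.6) × 0.85 = 9073.9 / 259.20 × 0.85 ≈ 29.8 mL/min
CrCl ≈ 30 mL/min.
nexomycin: 25–74 mL/min → 80% of 750 mg = 600 mg.
tezolukast: 25–49 mL/min → 70% of 250 mg = 175 mg.
Total = 600 + 175 = 775 mg.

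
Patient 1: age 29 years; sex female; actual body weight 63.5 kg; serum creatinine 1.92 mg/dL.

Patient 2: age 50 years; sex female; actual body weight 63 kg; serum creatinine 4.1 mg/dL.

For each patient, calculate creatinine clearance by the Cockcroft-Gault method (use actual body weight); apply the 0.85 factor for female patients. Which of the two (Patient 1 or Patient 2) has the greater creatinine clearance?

Patient 1

Patient 1: CrCl = (140 − 29) × 63.5 / (72 × 1.92) × 0.85 = 7048.5 / 138.24 × 0.85 ≈ 43.3 mL/min
Patient 2: CrCl = (140 − 50) × 63 / (72 × 4.1) × 0.85 = 5670.0 / 295.20 × 0.85 ≈ 16.3 mL/min
43.3 vs 16.3 mL/min → Patient 1 is higher.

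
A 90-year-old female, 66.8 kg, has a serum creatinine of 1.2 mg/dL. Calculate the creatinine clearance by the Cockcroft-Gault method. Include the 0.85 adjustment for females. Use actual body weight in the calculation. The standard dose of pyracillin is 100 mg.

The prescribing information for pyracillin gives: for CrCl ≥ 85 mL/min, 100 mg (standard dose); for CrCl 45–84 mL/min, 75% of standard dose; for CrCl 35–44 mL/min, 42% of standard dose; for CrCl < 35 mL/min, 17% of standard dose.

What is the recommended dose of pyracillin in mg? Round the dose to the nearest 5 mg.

CrCl = (140 − 90) × 66.8 / (72 × 1.2) × 0.85 = 3340.0 / 86.40 × 0.85 ≈ 32.9 mL/min
CrCl ≈ 33 mL/min → bracket < 35 mL/min.
17% of 100 mg = 17 mg → 15 mg

15 mg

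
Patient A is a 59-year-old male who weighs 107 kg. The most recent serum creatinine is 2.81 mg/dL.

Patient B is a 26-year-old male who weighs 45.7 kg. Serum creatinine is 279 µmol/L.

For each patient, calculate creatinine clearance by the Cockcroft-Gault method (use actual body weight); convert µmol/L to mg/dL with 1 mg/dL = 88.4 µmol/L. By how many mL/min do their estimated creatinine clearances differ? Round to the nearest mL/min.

20 mL/min

Patient A: CrCl = (140 − 59) × 107 / (72 × 2.81) = 8667.0 / 202.32 ≈ 42.8 mL/min
Patient B: SCr = 279 / 88.4 = 3.156 mg/dL
Patient B: CrCl = (140 − 26) × 45.7 / (72 × 3.156) = 5209.8 / 227.23 ≈ 22.9 mL/min
|42.8 − 22.9| = 19.9 mL/min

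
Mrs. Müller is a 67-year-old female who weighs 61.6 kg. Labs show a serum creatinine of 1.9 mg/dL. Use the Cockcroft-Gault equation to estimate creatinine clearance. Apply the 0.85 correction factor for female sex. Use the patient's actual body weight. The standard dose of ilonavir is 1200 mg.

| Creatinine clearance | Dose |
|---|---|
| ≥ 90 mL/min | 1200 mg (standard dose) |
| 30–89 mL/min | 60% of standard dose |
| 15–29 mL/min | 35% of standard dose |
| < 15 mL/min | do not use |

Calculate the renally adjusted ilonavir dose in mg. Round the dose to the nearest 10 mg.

420 mg

CrCl = (140 − 67) × 61.6 / (72 × 1.9) × 0.85 = 4496.8 / 136.80 × 0.85 ≈ 27.9 mL/min
CrCl ≈ 28 mL/min → bracket 15–29 mL/min.
35% of 1200 mg = 420 mg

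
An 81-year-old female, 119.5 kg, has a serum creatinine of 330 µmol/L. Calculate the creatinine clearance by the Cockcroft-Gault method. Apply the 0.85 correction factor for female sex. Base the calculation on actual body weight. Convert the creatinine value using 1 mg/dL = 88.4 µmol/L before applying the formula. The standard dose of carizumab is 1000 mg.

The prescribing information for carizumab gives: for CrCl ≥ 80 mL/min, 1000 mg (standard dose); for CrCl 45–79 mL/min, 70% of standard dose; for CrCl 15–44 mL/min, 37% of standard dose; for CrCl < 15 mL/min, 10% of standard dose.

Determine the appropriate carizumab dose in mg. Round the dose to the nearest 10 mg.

SCr = 330 / 88.4 = 3.733 mg/dL
CrCl = (140 − 81) × 119.5 / (72 × 3.733) × 0.85 = 7050.5 / 268.78 × 0.85 ≈ 22.3 mL/min
CrCl ≈ 22 mL/min → bracket 15–44 mL/min.
37% of 1000 mg = 370 mg

370 mg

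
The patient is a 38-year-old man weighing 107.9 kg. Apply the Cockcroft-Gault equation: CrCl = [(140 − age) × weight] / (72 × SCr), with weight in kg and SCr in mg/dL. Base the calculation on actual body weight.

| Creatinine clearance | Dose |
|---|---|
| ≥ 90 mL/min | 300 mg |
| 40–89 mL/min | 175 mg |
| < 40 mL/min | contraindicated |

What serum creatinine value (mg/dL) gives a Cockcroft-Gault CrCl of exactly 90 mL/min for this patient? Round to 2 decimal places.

1.70 mg/dL

Standard dose requires CrCl ≥ 90 mL/min.
Set (140 − 38) × 107.9 / (72 × SCr) = 90
SCr = (140 − 38) × 107.9 / (72 × 90) = 1.698 mg/dL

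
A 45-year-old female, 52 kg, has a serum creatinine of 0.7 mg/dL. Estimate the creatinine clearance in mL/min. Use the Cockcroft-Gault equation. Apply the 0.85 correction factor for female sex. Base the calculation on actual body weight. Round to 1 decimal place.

CrCl = (140 − 45) × 52 / (72 × 0.7) × 0.85 = 4940.0 / 50.40 × 0.85 ≈ 83.3 mL/min

83.3 mL/min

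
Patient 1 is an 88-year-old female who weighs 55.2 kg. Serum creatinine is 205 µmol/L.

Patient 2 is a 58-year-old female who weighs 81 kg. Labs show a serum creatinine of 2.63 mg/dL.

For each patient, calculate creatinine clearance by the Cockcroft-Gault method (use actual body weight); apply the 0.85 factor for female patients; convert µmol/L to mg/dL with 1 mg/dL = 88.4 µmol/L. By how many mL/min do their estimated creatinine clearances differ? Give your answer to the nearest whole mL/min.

Patient 1: SCr = 205 / 88.4 = 2.319 mg/dL
Patient 1: CrCl = (140 − 88) × 55.2 / (72 × 2.319) × 0.85 = 2870.4 / 166.97 × 0.85 ≈ 14.6 mL/min
Patient 2: CrCl = (140 − 58) × 81 / (72 × 2.63) × 0.85 = 6642.0 / 189.36 × 0.85 ≈ 29.8 mL/min
|14.6 − 29.8| = 15.2 mL/min

15 mL/min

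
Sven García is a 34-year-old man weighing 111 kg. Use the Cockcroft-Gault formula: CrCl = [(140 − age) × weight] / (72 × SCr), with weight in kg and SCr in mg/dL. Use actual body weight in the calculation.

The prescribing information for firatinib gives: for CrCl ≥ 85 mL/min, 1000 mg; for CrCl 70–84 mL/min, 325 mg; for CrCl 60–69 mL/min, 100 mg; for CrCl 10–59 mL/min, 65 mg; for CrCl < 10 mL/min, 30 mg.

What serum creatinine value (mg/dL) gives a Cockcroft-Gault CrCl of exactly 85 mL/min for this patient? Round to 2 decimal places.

1.92 mg/dL

Standard dose requires CrCl ≥ 85 mL/min.
Set (140 − 34) × 111 / (72 × SCr) = 85
SCr = (140 − 34) × 111 / (72 × 85) = 1.923 mg/dL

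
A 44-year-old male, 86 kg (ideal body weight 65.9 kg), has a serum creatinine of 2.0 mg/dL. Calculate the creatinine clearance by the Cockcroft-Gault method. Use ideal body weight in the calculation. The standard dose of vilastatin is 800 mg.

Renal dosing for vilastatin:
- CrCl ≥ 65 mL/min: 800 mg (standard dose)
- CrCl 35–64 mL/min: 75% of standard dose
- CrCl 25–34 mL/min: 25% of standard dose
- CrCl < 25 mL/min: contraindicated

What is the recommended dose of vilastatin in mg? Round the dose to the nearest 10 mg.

CrCl = (140 − 44) × 65.9 / (72 × 2) = 6326.4 / 144.00 ≈ 43.9 mL/min
CrCl ≈ 44 mL/min → bracket 35–64 mL/min.
75% of 800 mg = 600 mg

600 mg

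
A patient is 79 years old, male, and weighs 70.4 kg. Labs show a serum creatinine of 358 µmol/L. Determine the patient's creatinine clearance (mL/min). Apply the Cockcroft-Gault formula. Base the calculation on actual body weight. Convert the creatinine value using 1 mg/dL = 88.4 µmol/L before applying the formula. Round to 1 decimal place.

SCr = 358 / 88.4 = 4.05 mg/dL
CrCl = (140 − 79) × 70.4 / (72 × 4.05) = 4294.4 / 291.60 ≈ 14.7 mL/min

14.7 mL/min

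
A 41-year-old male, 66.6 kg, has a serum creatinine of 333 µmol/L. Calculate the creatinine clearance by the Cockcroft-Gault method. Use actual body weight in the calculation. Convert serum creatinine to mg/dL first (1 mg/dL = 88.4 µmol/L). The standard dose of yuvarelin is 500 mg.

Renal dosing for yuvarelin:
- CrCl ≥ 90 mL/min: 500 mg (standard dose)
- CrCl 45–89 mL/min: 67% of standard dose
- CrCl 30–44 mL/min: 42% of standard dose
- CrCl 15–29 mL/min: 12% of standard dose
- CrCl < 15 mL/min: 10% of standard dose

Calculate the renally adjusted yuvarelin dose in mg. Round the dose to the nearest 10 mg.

SCr = 333 / 88.4 = 3.767 mg/dL
CrCl = (140 − 41) × 66.6 / (72 × 3.767) = 6593.4 / 271.22 ≈ 24.3 mL/min
CrCl ≈ 24 mL/min → bracket 15–29 mL/min.
12% of 500 mg = 60 mg

60 mg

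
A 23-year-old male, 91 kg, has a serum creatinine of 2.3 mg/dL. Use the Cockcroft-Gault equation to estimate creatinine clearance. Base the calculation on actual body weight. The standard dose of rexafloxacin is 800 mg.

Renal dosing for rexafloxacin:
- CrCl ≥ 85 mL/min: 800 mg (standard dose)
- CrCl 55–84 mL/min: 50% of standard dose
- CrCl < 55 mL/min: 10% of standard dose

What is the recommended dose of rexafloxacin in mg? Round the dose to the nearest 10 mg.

400 mg

CrCl = (140 − 23) × 91 / (72 × 2.3) = 10647.0 / 165.60 ≈ 64.3 mL/min
CrCl ≈ 64 mL/min → bracket 55–84 mL/min.
50% of 800 mg = 400 mg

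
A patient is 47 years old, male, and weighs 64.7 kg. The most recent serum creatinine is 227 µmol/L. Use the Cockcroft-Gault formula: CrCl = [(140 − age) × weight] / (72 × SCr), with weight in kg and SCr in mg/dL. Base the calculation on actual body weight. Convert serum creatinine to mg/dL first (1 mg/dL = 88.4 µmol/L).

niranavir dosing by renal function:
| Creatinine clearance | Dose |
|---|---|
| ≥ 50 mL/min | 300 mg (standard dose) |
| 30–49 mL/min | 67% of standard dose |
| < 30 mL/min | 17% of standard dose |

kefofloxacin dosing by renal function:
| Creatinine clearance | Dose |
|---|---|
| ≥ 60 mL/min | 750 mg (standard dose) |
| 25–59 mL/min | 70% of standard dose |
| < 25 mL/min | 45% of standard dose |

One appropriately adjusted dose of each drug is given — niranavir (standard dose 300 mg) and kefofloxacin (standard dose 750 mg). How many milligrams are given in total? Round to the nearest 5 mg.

SCr = 227 / 88.4 = 2.568 mg/dL
CrCl = (140 − 47) × 64.7 / (72 × 2.568) = 6017.1 / 184.90 ≈ 32.5 mL/min
CrCl ≈ 33 mL/min.
niranavir: 30–49 mL/min → 67% of 300 mg = 201 mg.
kefofloxacin: 25–59 mL/min → 70% of 750 mg = 525 mg.
Total = 201 + 525 = 726 mg.

725 mg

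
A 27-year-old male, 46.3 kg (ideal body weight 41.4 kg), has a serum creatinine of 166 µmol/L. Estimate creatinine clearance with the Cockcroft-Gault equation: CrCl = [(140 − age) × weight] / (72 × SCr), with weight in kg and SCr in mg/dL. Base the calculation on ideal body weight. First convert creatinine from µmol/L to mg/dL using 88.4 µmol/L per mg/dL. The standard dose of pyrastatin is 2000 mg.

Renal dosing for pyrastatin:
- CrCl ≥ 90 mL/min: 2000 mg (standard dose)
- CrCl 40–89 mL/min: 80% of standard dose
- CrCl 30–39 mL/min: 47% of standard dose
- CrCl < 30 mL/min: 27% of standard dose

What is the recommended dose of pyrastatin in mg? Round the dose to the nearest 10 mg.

SCr = 166 / 88.4 = 1.878 mg/dL
CrCl = (140 − 27) × 41.4 / (72 × 1.878) = 4678.2 / 135.22 ≈ 34.6 mL/min
CrCl ≈ 35 mL/min → bracket 30–39 mL/min.
47% of 2000 mg = 940 mg

940 mg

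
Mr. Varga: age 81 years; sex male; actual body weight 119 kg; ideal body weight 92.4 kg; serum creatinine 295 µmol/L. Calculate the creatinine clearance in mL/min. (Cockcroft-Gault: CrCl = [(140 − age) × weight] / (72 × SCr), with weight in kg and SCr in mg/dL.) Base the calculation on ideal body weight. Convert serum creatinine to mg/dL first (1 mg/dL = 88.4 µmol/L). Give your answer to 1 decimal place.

22.7 mL/min

SCr = 295 / 88.4 = 3.337 mg/dL
CrCl = (140 − 81) × 92.4 / (72 × 3.337) = 5451.6 / 240.26 ≈ 22.7 mL/min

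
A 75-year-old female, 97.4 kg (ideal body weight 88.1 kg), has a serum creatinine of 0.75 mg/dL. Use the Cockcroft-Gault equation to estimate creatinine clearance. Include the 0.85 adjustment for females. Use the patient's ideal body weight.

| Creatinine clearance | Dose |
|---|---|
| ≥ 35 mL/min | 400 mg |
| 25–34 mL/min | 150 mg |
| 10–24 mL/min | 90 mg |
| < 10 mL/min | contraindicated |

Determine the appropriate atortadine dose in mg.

CrCl = (140 − 75) × 88.1 / (72 × 0.75) × 0.85 = 5726.5 / 54.00 × 0.85 ≈ 90.1 mL/min
CrCl ≈ 90 mL/min → bracket ≥ 35 mL/min.
Dose for this bracket: 400 mg.

400 mg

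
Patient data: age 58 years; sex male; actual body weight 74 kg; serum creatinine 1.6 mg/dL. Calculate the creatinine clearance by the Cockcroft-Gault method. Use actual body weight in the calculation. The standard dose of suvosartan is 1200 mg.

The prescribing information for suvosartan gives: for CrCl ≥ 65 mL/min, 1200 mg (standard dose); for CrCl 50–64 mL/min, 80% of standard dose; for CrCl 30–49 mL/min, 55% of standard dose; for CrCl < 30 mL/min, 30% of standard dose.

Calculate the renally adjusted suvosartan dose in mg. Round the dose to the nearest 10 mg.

960 mg

CrCl = (140 − 58) × 74 / (72 × 1.6) = 6068.0 / 115.20 ≈ 52.7 mL/min
CrCl ≈ 53 mL/min → bracket 50–64 mL/min.
80% of 1200 mg = 960 mg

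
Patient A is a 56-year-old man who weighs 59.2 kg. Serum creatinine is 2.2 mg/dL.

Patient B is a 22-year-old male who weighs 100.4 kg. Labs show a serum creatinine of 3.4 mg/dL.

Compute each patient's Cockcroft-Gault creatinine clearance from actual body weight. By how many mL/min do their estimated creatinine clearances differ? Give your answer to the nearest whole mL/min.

Patient A: CrCl = (140 − 56) × 59.2 / (72 × 2.2) = 4972.8 / 158.40 ≈ 31.4 mL/min
Patient B: CrCl = (140 − 22) × 100.4 / (72 × 3.4) = 11847.2 / 244.80 ≈ 48.4 mL/min
|31.4 − 48.4| = 17.0 mL/min

17 mL/min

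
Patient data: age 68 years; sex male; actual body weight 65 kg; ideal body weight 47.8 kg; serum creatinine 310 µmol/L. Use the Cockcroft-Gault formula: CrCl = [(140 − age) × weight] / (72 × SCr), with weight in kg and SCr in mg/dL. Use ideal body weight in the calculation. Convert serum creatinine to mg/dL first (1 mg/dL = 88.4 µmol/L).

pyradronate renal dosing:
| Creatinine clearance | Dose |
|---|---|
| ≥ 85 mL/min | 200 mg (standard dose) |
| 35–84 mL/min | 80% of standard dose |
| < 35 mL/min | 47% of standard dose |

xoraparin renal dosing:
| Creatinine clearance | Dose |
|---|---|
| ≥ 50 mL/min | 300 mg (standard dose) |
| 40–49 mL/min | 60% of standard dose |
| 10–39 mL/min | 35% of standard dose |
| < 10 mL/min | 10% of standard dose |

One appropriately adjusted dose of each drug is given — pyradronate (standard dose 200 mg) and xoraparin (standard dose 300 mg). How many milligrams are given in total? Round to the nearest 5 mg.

200 mg

SCr = 310 / 88.4 = 3.507 mg/dL
CrCl = (140 − 68) × 47.8 / (72 × 3.507) = 3441.6 / 252.50 ≈ 13.6 mL/min
CrCl ≈ 14 mL/min.
pyradronate: < 35 mL/min → 47% of 200 mg = 94 mg.
xoraparin: 10–39 mL/min → 35% of 300 mg = 105 mg.
Total = 94 + 105 = 199 mg.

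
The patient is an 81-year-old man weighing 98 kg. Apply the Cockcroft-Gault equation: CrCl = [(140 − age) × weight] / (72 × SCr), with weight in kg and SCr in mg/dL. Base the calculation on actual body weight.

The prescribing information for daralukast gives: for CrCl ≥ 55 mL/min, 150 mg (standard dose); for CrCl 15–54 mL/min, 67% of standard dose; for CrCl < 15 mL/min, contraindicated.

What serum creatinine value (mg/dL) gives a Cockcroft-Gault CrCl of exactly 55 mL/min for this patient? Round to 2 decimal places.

1.46 mg/dL

Standard dose requires CrCl ≥ 55 mL/min.
Set (140 − 81) × 98 / (72 × SCr) = 55
SCr = (140 − 81) × 98 / (72 × 55) = 1.460 mg/dL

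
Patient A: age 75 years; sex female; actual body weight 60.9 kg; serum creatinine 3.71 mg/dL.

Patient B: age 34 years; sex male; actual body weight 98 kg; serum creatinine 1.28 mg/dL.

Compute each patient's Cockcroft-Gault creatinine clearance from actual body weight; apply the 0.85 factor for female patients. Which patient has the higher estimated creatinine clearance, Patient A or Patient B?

Patient B

Patient A: CrCl = (140 − 75) × 60.9 / (72 × 3.71) × 0.85 = 3958.5 / 267.12 × 0.85 ≈ 12.6 mL/min
Patient B: CrCl = (140 − 34) × 98 / (72 × 1.28) = 10388.0 / 92.16 ≈ 112.7 mL/min
12.6 vs 112.7 mL/min → Patient B is higher.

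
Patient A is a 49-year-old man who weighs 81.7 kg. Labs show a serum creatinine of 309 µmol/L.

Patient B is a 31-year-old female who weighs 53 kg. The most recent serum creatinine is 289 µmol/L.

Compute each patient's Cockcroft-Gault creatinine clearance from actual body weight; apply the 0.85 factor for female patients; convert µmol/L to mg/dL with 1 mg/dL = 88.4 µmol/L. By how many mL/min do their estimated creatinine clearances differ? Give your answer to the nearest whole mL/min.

Patient A: SCr = 309 / 88.4 = 3.495 mg/dL
Patient A: CrCl = (140 − 49) × 81.7 / (72 × 3.495) = 7434.7 / 251.64 ≈ 29.5 mL/min
Patient B: SCr = 289 / 88.4 = 3.269 mg/dL
Patient B: CrCl = (140 − 31) × 53 / (72 × 3.269) × 0.85 = 5777.0 / 235.37 × 0.85 ≈ 20.9 mL/min
|29.5 − 20.9| = 8.6 mL/min

9 mL/min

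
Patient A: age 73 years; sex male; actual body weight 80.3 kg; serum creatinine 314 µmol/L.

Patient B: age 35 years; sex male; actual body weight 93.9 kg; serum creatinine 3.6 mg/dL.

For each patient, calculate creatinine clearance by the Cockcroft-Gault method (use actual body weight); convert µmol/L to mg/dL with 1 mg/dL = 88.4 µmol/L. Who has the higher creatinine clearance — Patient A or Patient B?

Patient A: SCr = 314 / 88.4 = 3.552 mg/dL
Patient A: CrCl = (140 − 73) × 80.3 / (72 × 3.552) = 5380.1 / 255.74 ≈ 21.0 mL/min
Patient B: CrCl = (140 − 35) × 93.9 / (72 × 3.6) = 9859.5 / 259.20 ≈ 38.0 mL/min
21.0 vs 38.0 mL/min → Patient B is higher.

Patient B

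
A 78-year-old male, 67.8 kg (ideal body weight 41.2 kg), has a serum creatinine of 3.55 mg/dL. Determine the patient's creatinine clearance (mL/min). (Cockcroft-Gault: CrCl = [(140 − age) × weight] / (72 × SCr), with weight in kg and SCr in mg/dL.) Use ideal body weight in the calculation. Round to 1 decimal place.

10.0 mL/min

CrCl = (140 − 78) × 41.2 / (72 × 3.55) = 2554.4 / 255.60 ≈ 10.0 mL/min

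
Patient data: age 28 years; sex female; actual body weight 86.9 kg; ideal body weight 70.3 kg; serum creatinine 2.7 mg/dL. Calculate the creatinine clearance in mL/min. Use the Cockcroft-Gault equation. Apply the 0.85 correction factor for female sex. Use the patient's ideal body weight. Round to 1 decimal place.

CrCl = (140 − 28) × 70.3 / (72 × 2.7) × 0.85 = 7873.6 / 194.40 × 0.85 ≈ 34.4 mL/min

34.4 mL/min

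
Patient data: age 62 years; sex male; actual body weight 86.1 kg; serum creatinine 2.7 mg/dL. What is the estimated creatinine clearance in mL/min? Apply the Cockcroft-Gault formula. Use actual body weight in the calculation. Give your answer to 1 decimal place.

CrCl = (140 − 62) × 86.1 / (72 × 2.7) = 6715.8 / 194.40 ≈ 34.5 mL/min

34.5 mL/min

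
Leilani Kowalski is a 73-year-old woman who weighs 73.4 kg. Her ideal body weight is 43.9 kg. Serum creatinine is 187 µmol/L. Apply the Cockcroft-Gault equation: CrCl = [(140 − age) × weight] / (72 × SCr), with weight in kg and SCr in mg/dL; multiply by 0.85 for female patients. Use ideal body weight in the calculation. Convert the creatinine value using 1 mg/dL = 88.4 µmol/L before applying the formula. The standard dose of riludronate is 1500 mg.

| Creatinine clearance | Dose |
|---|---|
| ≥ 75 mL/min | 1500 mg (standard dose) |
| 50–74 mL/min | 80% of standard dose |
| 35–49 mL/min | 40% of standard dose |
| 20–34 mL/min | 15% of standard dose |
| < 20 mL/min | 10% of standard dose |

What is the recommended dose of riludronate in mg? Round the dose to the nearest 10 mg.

150 mg

SCr = 187 / 88.4 = 2.115 mg/dL
CrCl = (140 − 73) × 43.9 / (72 × 2.115) × 0.85 = 2941.3 / 152.28 × 0.85 ≈ 16.4 mL/min
CrCl ≈ 16 mL/min → bracket < 20 mL/min.
10% of 1500 mg = 150 mg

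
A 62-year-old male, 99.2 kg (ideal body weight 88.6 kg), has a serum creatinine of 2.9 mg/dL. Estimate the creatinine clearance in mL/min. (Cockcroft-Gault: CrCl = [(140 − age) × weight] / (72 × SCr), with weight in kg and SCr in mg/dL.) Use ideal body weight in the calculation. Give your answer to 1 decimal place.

33.1 mL/min

CrCl = (140 − 62) × 88.6 / (72 × 2.9) = 6910.8 / 208.80 ≈ 33.1 mL/min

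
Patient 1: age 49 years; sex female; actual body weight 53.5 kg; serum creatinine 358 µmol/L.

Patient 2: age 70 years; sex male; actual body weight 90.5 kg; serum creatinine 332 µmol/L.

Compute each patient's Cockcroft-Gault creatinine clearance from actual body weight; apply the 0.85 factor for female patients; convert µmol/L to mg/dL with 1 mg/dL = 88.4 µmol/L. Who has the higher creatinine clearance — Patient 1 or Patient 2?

Patient 2

Patient 1: SCr = 358 / 88.4 = 4.05 mg/dL
Patient 1: CrCl = (140 − 49) × 53.5 / (72 × 4.05) × 0.85 = 4868.5 / 291.60 × 0.85 ≈ 14.2 mL/min
Patient 2: SCr = 332 / 88.4 = 3.756 mg/dL
Patient 2: CrCl = (140 − 70) × 90.5 / (72 × 3.756) = 6335.0 / 270.43 ≈ 23.4 mL/min
14.2 vs 23.4 mL/min → Patient 2 is higher.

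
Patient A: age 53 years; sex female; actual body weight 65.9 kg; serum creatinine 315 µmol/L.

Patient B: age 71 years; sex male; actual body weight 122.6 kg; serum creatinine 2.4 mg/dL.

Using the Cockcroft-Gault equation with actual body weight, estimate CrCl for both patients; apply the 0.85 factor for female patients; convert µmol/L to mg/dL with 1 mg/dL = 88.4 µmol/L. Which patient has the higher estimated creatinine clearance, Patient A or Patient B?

Patient B

Patient A: SCr = 315 / 88.4 = 3.563 mg/dL
Patient A: CrCl = (140 − 53) × 65.9 / (72 × 3.563) × 0.85 = 5733.3 / 256.54 × 0.85 ≈ 19.0 mL/min
Patient B: CrCl = (140 − 71) × 122.6 / (72 × 2.4) = 8459.4 / 172.80 ≈ 49.0 mL/min
19.0 vs 49.0 mL/min → Patient B is higher.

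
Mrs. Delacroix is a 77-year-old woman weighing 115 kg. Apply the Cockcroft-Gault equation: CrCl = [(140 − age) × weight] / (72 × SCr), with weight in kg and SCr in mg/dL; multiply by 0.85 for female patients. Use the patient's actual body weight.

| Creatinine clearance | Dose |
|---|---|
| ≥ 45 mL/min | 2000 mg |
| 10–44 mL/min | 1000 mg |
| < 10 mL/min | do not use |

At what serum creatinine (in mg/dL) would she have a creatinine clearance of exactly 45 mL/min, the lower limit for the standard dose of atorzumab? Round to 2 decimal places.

1.90 mg/dL

Standard dose requires CrCl ≥ 45 mL/min.
Set (140 − 77) × 115 × 0.85 / (72 × SCr) = 45
SCr = (140 − 77) × 115 × 0.85 / (72 × 45) = 1.901 mg/dL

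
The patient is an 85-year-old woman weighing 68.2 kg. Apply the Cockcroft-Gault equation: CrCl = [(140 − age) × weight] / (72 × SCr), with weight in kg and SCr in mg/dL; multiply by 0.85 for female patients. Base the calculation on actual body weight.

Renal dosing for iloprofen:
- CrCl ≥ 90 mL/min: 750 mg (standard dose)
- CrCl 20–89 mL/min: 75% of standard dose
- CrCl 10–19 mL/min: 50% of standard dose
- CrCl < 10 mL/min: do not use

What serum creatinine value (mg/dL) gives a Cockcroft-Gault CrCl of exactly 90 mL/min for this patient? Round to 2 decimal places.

0.49 mg/dL

Standard dose requires CrCl ≥ 90 mL/min.
Set (140 − 85) × 68.2 × 0.85 / (72 × SCr) = 90
SCr = (140 − 85) × 68.2 × 0.85 / (72 × 90) = 0.492 mg/dL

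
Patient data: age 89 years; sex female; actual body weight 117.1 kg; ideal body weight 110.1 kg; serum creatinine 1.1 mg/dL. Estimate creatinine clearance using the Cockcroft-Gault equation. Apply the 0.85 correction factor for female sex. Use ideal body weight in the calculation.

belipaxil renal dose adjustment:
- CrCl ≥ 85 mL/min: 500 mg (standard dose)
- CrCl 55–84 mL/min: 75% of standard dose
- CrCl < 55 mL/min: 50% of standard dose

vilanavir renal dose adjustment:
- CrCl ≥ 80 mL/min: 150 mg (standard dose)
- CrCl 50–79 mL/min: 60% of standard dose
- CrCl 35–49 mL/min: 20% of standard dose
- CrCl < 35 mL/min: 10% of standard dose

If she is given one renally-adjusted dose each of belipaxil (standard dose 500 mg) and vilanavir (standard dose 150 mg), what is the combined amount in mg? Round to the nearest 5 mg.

CrCl = (140 − 89) × 110.1 / (72 × 1.1) × 0.85 = 5615.1 / 79.20 × 0.85 ≈ 60.3 mL/min
CrCl ≈ 60 mL/min.
belipaxil: 55–84 mL/min → 75% of 500 mg = 375 mg.
vilanavir: 50–79 mL/min → 60% of 150 mg = 90 mg.
Total = 375 + 90 = 465 mg.

465 mg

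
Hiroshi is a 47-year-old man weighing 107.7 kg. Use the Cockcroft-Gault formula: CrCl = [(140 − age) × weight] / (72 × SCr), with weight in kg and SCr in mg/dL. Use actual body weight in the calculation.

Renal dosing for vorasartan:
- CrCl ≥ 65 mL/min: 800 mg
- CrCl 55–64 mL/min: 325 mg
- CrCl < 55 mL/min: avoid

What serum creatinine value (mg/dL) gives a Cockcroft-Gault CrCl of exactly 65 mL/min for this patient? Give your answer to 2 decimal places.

Standard dose requires CrCl ≥ 65 mL/min.
Set (140 − 47) × 107.7 / (72 × SCr) = 65
SCr = (140 − 47) × 107.7 / (72 × 65) = 2.140 mg/dL

2.14 mg/dL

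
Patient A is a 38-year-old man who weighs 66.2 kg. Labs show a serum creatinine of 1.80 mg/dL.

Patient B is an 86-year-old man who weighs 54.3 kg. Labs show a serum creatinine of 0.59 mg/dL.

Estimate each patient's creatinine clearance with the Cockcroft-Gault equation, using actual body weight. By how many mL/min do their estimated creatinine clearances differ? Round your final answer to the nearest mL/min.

17 mL/min

Patient A: CrCl = (140 − 38) × 66.2 / (72 × 1.8) = 6752.4 / 129.60 ≈ 52.1 mL/min
Patient B: CrCl = (140 − 86) × 54.3 / (72 × 0.59) = 2932.2 / 42.48 ≈ 69.0 mL/min
|52.1 − 69.0| = 16.9 mL/min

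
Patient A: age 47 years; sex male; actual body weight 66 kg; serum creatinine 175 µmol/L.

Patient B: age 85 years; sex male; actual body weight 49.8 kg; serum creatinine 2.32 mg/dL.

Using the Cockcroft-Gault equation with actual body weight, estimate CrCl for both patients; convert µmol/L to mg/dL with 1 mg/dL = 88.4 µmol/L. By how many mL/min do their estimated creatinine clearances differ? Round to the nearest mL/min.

Patient A: SCr = 175 / 88.4 = 1.98 mg/dL
Patient A: CrCl = (140 − 47) × 66 / (72 × 1.98) = 6138.0 / 142.56 ≈ 43.1 mL/min
Patient B: CrCl = (140 − 85) × 49.8 / (72 × 2.32) = 2739.0 / 167.04 ≈ 16.4 mL/min
|43.1 − 16.4| = 26.7 mL/min

27 mL/min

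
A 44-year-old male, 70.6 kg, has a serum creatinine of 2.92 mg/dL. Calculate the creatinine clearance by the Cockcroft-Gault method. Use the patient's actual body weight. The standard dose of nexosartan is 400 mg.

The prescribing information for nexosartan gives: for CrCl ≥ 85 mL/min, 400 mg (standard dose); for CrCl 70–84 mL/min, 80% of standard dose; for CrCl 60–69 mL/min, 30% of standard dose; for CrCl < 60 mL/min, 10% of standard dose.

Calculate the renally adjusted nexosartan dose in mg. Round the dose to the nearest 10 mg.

CrCl = (140 − 44) × 70.6 / (72 × 2.92) = 6777.6 / 210.24 ≈ 32.2 mL/min
CrCl ≈ 32 mL/min → bracket < 60 mL/min.
10% of 400 mg = 40 mg

40 mg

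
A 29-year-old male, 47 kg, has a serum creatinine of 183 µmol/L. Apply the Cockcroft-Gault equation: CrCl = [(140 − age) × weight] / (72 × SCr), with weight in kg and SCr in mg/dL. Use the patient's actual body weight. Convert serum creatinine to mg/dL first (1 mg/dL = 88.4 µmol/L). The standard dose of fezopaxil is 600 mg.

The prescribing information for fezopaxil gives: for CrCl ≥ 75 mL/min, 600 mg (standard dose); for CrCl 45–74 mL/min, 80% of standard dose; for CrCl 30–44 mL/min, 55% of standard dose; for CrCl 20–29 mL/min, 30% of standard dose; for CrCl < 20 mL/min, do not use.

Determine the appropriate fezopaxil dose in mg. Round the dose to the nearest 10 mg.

SCr = 183 / 88.4 = 2.07 mg/dL
CrCl = (140 − 29) × 47 / (72 × 2.07) = 5217.0 / 149.04 ≈ 35.0 mL/min
CrCl ≈ 35 mL/min → bracket 30–44 mL/min.
55% of 600 mg = 330 mg

330 mg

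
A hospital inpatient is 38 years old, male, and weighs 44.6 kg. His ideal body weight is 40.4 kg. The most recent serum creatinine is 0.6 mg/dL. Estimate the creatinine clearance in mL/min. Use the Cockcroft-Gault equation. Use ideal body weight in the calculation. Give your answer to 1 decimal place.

95.4 mL/min

CrCl = (140 − 38) × 40.4 / (72 × 0.6) = 4120.8 / 43.20 ≈ 95.4 mL/min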